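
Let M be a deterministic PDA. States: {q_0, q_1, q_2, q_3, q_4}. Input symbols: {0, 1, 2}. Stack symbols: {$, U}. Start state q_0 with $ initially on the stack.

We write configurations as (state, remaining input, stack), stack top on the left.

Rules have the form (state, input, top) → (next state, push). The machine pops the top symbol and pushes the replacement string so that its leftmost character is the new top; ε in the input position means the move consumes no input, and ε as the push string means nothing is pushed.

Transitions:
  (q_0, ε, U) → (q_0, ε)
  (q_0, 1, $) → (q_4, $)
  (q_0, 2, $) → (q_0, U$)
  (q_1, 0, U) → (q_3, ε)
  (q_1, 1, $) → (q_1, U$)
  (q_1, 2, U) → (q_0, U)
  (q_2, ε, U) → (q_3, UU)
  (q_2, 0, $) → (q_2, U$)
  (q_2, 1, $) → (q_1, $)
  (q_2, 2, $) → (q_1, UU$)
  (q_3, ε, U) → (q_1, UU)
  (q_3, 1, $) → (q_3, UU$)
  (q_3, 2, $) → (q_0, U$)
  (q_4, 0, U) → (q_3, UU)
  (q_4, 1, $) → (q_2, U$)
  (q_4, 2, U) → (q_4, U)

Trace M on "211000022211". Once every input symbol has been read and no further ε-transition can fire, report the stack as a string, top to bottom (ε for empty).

(q_0, 211000022211, $)
  read 2, top $: go to q_0, push U$ → (q_0, 11000022211, U$)
  ε-move, top U: go to q_0, push ε → (q_0, 11000022211, $)
  read 1, top $: go to q_4, push $ → (q_4, 1000022211, $)
  read 1, top $: go to q_2, push U$ → (q_2, 000022211, U$)
  ε-move, top U: go to q_3, push UU → (q_3, 000022211, UU$)
  ε-move, top U: go to q_1, push UU → (q_1, 000022211, UUU$)
  read 0, top U: go to q_3, push ε → (q_3, 00022211, UU$)
  ε-move, top U: go to q_1, push UU → (q_1, 00022211, UUU$)
  read 0, top U: go to q_3, push ε → (q_3, 0022211, UU$)
  ε-move, top U: go to q_1, push UU → (q_1, 0022211, UUU$)
  read 0, top U: go to q_3, push ε → (q_3, 022211, UU$)
  ε-move, top U: go to q_1, push UU → (q_1, 022211, UUU$)
  read 0, top U: go to q_3, push ε → (q_3, 22211, UU$)
  ε-move, top U: go to q_1, push UU → (q_1, 22211, UUU$)
  read 2, top U: go to q_0, push U → (q_0, 2211, UUU$)
  ε-move, top U: go to q_0, push ε → (q_0, 2211, UU$)
  ε-move, top U: go to q_0, push ε → (q_0, 2211, U$)
  ε-move, top U: go to q_0, push ε → (q_0, 2211, $)
  read 2, top $: go to q_0, push U$ → (q_0, 211, U$)
  ε-move, top U: go to q_0, push ε → (q_0, 211, $)
  read 2, top $: go to q_0, push U$ → (q_0, 11, U$)
  ε-move, top U: go to q_0, push ε → (q_0, 11, $)
  read 1, top $: go to q_4, push $ → (q_4, 1, $)
  read 1, top $: go to q_2, push U$ → (q_2, ε, U$)
  ε-move, top U: go to q_3, push UU → (q_3, ε, UU$)
  ε-move, top U: go to q_1, push UU → (q_1, ε, UUU$)
All input consumed in state q_1 with stack UUU$.

UUU$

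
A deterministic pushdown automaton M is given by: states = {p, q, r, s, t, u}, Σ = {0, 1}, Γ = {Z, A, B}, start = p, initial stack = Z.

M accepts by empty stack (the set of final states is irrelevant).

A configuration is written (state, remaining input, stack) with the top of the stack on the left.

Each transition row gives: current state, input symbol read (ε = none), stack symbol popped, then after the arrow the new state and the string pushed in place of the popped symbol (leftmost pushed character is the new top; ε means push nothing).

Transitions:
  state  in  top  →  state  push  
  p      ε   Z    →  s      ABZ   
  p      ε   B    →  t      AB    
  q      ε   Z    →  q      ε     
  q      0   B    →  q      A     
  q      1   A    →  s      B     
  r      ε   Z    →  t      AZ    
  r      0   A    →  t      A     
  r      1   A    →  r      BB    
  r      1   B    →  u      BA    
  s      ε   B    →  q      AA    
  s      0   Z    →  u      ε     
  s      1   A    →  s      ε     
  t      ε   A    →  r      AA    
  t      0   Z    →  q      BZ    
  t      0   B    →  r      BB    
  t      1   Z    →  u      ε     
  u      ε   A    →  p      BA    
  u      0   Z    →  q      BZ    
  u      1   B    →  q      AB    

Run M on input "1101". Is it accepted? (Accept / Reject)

(p, 1101, Z) ⊢ (s, 1101, ABZ) ⊢ (s, 101, BZ) ⊢ (q, 101, AAZ) ⊢ (s, 01, BAZ) ⊢ (q, 01, AAAZ)
No transition applies at (q, 01, AAAZ); input not fully consumed.

Reject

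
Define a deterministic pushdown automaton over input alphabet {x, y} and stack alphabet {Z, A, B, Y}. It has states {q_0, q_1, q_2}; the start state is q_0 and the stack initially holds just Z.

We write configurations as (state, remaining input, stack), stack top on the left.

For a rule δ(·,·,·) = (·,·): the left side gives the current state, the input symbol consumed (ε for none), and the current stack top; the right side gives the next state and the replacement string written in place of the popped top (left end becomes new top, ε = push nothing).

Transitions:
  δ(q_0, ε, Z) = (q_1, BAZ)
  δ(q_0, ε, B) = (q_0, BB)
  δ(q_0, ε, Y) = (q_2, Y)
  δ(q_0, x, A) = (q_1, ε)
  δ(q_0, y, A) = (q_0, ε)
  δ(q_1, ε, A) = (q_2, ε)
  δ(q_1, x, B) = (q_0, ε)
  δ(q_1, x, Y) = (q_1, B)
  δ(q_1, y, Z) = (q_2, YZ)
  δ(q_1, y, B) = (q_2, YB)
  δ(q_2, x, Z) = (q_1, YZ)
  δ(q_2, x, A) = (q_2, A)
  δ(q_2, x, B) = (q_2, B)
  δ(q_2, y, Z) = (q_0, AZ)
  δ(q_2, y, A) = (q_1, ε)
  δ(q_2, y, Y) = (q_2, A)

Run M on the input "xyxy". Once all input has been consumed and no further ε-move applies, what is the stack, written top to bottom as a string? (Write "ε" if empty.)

BAZ

(q_0, xyxy, Z)
  ε-move, top Z: go to q_1, push BAZ → (q_1, xyxy, BAZ)
  read x, top B: go to q_0, push ε → (q_0, yxy, AZ)
  read y, top A: go to q_0, push ε → (q_0, xy, Z)
  ε-move, top Z: go to q_1, push BAZ → (q_1, xy, BAZ)
  read x, top B: go to q_0, push ε → (q_0, y, AZ)
  read y, top A: go to q_0, push ε → (q_0, ε, Z)
  ε-move, top Z: go to q_1, push BAZ → (q_1, ε, BAZ)
All input consumed in state q_1 with stack BAZ.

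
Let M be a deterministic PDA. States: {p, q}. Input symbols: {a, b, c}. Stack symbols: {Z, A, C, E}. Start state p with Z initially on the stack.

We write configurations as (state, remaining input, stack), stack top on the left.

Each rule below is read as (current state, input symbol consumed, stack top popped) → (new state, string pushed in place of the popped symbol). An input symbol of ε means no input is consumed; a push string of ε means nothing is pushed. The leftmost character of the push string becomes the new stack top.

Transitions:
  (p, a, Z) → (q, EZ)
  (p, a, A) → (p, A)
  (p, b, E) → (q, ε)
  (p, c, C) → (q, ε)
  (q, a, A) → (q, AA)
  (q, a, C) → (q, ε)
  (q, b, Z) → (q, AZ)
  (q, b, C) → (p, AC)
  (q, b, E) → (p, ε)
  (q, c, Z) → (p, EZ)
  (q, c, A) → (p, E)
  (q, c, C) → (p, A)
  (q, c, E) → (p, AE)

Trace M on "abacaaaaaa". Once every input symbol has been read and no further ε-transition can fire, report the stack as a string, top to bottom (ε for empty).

AEZ

(p, abacaaaaaa, Z) ⊢ (q, bacaaaaaa, EZ) ⊢ (p, acaaaaaa, Z) ⊢ (q, caaaaaa, EZ) ⊢ (p, aaaaaa, AEZ) ⊢ (p, aaaaa, AEZ) ⊢ (p, aaaa, AEZ) ⊢ (p, aaa, AEZ) ⊢ (p, aa, AEZ) ⊢ (p, a, AEZ) ⊢ (p, ε, AEZ)
All input consumed in state p with stack AEZ.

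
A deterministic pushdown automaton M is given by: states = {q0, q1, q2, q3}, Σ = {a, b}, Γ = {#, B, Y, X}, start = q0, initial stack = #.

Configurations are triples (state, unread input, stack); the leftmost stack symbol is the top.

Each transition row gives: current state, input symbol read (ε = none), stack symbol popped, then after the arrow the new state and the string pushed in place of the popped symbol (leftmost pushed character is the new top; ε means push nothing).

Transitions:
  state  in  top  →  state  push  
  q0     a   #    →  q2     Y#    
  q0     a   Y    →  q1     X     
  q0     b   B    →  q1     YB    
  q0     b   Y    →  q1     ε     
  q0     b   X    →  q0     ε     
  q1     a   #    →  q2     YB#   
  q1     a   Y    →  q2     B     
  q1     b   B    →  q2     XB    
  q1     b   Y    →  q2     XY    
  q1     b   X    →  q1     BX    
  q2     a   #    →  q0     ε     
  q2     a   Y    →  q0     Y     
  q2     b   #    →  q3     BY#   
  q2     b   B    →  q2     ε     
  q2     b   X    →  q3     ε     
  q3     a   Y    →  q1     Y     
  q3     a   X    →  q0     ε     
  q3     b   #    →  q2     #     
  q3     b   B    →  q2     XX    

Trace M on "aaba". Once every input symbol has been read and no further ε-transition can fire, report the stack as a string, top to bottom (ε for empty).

YB#

(q0, aaba, #)
  read a, top #: go to q2, push Y# → (q2, aba, Y#)
  read a, top Y: go to q0, push Y → (q0, ba, Y#)
  read b, top Y: go to q1, push ε → (q1, a, #)
  read a, top #: go to q2, push YB# → (q2, ε, YB#)
All input consumed in state q2 with stack YB#.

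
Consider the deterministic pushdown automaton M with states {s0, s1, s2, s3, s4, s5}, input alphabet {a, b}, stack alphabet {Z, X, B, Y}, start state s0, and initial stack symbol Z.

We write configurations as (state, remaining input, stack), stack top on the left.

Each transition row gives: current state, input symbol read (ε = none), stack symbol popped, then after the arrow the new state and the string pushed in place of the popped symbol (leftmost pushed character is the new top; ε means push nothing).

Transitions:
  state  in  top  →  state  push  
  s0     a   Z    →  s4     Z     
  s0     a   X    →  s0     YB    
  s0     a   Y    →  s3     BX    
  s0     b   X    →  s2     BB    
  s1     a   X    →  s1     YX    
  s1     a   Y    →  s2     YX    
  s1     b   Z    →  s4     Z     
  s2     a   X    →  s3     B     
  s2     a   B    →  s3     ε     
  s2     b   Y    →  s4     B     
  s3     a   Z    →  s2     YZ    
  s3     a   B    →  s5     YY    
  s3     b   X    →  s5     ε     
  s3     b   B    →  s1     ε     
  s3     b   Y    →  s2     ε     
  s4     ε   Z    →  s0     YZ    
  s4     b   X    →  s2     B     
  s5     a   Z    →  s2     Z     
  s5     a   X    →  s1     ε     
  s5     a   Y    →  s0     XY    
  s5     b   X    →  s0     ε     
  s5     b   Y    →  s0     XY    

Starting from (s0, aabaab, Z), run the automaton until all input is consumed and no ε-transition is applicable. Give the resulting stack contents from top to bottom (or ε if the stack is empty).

(s0, aabaab, Z)
  read a, top Z: go to s4, push Z → (s4, abaab, Z)
  ε-move, top Z: go to s0, push YZ → (s0, abaab, YZ)
  read a, top Y: go to s3, push BX → (s3, baab, BXZ)
  read b, top B: go to s1, push ε → (s1, aab, XZ)
  read a, top X: go to s1, push YX → (s1, ab, YXZ)
  read a, top Y: go to s2, push YX → (s2, b, YXXZ)
  read b, top Y: go to s4, push B → (s4, ε, BXXZ)
All input consumed in state s4 with stack BXXZ.

BXXZ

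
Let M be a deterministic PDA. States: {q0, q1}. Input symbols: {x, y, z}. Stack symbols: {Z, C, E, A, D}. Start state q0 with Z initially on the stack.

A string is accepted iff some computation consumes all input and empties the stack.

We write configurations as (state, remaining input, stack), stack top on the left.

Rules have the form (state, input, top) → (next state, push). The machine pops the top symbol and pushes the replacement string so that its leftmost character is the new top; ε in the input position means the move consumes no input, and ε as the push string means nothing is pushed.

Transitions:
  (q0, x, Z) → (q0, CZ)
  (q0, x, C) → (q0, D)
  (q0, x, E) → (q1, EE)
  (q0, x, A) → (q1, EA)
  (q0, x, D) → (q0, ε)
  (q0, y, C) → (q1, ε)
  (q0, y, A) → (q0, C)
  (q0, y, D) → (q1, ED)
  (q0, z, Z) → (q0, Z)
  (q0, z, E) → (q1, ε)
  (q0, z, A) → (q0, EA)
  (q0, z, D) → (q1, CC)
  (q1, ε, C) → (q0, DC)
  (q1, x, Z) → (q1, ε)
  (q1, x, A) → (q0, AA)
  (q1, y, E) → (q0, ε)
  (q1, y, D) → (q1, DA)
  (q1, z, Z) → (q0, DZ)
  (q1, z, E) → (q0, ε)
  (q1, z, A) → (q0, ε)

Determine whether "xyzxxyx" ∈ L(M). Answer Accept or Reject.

Accept

(q0, xyzxxyx, Z)
  read x, top Z: go to q0, push CZ → (q0, yzxxyx, CZ)
  read y, top C: go to q1, push ε → (q1, zxxyx, Z)
  read z, top Z: go to q0, push DZ → (q0, xxyx, DZ)
  read x, top D: go to q0, push ε → (q0, xyx, Z)
  read x, top Z: go to q0, push CZ → (q0, yx, CZ)
  read y, top C: go to q1, push ε → (q1, x, Z)
  read x, top Z: go to q1, push ε → (q1, ε, ε)
All input consumed and the stack is empty.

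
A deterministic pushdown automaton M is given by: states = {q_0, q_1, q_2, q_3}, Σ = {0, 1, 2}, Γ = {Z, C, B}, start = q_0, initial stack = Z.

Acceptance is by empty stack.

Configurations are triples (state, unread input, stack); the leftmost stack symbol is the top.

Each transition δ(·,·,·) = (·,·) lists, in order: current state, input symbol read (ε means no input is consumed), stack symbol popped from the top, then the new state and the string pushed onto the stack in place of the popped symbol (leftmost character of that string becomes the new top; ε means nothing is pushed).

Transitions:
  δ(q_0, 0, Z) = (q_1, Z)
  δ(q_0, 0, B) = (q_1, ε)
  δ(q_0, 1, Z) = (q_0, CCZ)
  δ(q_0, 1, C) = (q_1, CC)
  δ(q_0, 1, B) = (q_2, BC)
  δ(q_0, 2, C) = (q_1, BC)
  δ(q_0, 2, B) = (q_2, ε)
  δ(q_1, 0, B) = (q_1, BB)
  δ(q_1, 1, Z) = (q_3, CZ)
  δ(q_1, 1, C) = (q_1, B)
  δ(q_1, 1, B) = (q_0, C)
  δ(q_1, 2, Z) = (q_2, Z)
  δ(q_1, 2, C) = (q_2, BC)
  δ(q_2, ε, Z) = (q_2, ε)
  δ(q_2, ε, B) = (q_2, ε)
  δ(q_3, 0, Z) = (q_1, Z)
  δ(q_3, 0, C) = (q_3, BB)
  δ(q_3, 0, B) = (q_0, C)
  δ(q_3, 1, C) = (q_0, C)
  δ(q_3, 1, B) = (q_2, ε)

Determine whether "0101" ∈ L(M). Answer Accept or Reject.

(q_0, 0101, Z)
  read 0, top Z: go to q_1, push Z → (q_1, 101, Z)
  read 1, top Z: go to q_3, push CZ → (q_3, 01, CZ)
  read 0, top C: go to q_3, push BB → (q_3, 1, BBZ)
  read 1, top B: go to q_2, push ε → (q_2, ε, BZ)
  ε-move, top B: go to q_2, push ε → (q_2, ε, Z)
  ε-move, top Z: go to q_2, push ε → (q_2, ε, ε)
All input consumed and the stack is empty.

Accept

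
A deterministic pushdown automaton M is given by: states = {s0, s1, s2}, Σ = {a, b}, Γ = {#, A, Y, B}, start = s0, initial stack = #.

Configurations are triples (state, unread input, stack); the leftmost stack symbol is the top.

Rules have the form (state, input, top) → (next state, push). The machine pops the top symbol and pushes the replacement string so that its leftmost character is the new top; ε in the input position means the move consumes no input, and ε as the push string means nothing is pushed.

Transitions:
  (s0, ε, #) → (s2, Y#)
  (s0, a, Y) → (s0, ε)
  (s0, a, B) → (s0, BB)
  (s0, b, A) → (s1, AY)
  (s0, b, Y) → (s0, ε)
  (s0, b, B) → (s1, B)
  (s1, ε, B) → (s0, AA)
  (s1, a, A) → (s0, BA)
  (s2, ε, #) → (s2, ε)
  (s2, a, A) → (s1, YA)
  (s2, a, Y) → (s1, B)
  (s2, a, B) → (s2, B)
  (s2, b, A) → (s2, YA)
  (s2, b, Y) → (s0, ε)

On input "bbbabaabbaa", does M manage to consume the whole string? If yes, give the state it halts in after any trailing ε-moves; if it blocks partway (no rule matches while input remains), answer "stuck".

(s0, bbbabaabbaa, #) ⊢ (s2, bbbabaabbaa, Y#) ⊢ (s0, bbabaabbaa, #) ⊢ (s2, bbabaabbaa, Y#) ⊢ (s0, babaabbaa, #) ⊢ (s2, babaabbaa, Y#) ⊢ (s0, abaabbaa, #) ⊢ (s2, abaabbaa, Y#) ⊢ (s1, baabbaa, B#) ⊢ (s0, baabbaa, AA#) ⊢ (s1, aabbaa, AYA#) ⊢ (s0, abbaa, BAYA#) ⊢ (s0, bbaa, BBAYA#) ⊢ (s1, baa, BBAYA#) ⊢ (s0, baa, AABAYA#) ⊢ (s1, aa, AYABAYA#) ⊢ (s0, a, BAYABAYA#) ⊢ (s0, ε, BBAYABAYA#)
All input consumed; M is in state s0.

s0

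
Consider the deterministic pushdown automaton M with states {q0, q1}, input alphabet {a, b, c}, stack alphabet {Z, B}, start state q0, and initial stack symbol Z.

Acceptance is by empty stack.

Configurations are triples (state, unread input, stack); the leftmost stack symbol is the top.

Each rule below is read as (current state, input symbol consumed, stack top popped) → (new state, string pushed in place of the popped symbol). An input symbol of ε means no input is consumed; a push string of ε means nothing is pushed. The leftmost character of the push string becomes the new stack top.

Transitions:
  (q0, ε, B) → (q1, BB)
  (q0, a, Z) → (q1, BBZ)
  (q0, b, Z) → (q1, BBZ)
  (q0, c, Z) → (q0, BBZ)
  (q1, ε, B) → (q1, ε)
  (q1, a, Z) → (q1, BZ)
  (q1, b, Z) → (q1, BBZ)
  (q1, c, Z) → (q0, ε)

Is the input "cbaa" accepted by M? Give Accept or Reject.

Reject

(q0, cbaa, Z) ⊢ (q0, baa, BBZ) ⊢ (q1, baa, BBBZ) ⊢ (q1, baa, BBZ) ⊢ (q1, baa, BZ) ⊢ (q1, baa, Z) ⊢ (q1, aa, BBZ) ⊢ (q1, aa, BZ) ⊢ (q1, aa, Z) ⊢ (q1, a, BZ) ⊢ (q1, a, Z) ⊢ (q1, ε, BZ) ⊢ (q1, ε, Z)
All input consumed; stack is Z, not empty, and no further ε-move applies.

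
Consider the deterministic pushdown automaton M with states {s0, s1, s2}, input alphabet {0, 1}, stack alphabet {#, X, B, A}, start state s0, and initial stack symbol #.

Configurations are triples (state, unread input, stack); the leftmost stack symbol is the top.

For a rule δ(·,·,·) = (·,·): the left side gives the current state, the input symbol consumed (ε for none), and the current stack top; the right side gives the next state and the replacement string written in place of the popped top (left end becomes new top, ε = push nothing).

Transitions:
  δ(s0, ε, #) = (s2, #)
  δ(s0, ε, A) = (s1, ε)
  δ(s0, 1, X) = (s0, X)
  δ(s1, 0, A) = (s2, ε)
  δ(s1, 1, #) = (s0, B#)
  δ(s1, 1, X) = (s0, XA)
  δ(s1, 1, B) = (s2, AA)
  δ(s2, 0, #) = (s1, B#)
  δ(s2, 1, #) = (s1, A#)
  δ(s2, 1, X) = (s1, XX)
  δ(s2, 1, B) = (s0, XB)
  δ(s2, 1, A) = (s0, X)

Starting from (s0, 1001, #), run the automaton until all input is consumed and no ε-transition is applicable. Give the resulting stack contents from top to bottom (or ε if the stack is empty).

AA#

(s0, 1001, #)
  ε-move, top #: go to s2, push # → (s2, 1001, #)
  read 1, top #: go to s1, push A# → (s1, 001, A#)
  read 0, top A: go to s2, push ε → (s2, 01, #)
  read 0, top #: go to s1, push B# → (s1, 1, B#)
  read 1, top B: go to s2, push AA → (s2, ε, AA#)
All input consumed in state s2 with stack AA#.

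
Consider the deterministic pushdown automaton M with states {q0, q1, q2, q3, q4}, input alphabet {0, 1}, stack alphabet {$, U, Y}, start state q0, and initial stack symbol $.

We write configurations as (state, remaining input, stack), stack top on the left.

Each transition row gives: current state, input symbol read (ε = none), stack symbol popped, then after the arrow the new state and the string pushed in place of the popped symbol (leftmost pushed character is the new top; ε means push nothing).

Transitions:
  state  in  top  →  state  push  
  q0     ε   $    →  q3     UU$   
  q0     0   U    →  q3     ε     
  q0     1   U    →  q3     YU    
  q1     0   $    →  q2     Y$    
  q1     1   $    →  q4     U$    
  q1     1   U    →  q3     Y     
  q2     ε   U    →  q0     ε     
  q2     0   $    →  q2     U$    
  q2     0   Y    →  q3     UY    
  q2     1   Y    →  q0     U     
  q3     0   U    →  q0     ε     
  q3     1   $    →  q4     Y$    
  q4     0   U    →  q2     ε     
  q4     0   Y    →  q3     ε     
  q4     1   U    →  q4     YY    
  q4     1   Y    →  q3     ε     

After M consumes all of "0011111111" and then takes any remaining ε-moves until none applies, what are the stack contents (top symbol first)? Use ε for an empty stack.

(q0, 0011111111, $)
  ε-move, top $: go to q3, push UU$ → (q3, 0011111111, UU$)
  read 0, top U: go to q0, push ε → (q0, 011111111, U$)
  read 0, top U: go to q3, push ε → (q3, 11111111, $)
  read 1, top $: go to q4, push Y$ → (q4, 1111111, Y$)
  read 1, top Y: go to q3, push ε → (q3, 111111, $)
  read 1, top $: go to q4, push Y$ → (q4, 11111, Y$)
  read 1, top Y: go to q3, push ε → (q3, 1111, $)
  read 1, top $: go to q4, push Y$ → (q4, 111, Y$)
  read 1, top Y: go to q3, push ε → (q3, 11, $)
  read 1, top $: go to q4, push Y$ → (q4, 1, Y$)
  read 1, top Y: go to q3, push ε → (q3, ε, $)
All input consumed in state q3 with stack $.

$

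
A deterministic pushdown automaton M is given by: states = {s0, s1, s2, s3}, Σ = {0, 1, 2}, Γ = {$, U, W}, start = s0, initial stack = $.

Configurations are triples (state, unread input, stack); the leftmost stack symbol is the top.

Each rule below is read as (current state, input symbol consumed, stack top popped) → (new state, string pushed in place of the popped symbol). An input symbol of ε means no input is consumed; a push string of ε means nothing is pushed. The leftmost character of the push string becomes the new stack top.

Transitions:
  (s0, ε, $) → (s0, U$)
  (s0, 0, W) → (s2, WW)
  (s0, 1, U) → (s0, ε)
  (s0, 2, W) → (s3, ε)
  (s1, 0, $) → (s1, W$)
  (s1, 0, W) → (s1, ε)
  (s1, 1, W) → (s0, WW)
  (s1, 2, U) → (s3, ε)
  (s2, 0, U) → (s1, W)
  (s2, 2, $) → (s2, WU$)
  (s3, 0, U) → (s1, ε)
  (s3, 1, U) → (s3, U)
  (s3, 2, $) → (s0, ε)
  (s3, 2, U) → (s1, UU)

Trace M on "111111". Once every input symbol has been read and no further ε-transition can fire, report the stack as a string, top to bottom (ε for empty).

U$

(s0, 111111, $) ⊢ (s0, 111111, U$) ⊢ (s0, 11111, $) ⊢ (s0, 11111, U$) ⊢ (s0, 1111, $) ⊢ (s0, 1111, U$) ⊢ (s0, 111, $) ⊢ (s0, 111, U$) ⊢ (s0, 11, $) ⊢ (s0, 11, U$) ⊢ (s0, 1, $) ⊢ (s0, 1, U$) ⊢ (s0, ε, $) ⊢ (s0, ε, U$)
All input consumed in state s0 with stack U$.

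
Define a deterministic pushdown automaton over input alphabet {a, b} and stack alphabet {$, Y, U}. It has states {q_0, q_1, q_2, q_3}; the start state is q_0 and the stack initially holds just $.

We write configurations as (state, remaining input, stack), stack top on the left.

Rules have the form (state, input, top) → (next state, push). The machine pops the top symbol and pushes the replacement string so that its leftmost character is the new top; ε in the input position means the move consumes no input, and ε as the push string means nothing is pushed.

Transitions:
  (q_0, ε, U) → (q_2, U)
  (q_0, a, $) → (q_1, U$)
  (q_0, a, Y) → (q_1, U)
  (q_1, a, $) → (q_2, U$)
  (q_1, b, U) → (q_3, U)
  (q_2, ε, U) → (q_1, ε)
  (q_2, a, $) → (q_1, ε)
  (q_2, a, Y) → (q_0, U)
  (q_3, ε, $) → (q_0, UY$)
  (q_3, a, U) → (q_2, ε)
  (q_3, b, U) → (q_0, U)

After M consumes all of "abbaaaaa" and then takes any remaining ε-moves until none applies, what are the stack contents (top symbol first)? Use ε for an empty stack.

(q_0, abbaaaaa, $)
  read a, top $: go to q_1, push U$ → (q_1, bbaaaaa, U$)
  read b, top U: go to q_3, push U → (q_3, baaaaa, U$)
  read b, top U: go to q_0, push U → (q_0, aaaaa, U$)
  ε-move, top U: go to q_2, push U → (q_2, aaaaa, U$)
  ε-move, top U: go to q_1, push ε → (q_1, aaaaa, $)
  read a, top $: go to q_2, push U$ → (q_2, aaaa, U$)
  ε-move, top U: go to q_1, push ε → (q_1, aaaa, $)
  read a, top $: go to q_2, push U$ → (q_2, aaa, U$)
  ε-move, top U: go to q_1, push ε → (q_1, aaa, $)
  read a, top $: go to q_2, push U$ → (q_2, aa, U$)
  ε-move, top U: go to q_1, push ε → (q_1, aa, $)
  read a, top $: go to q_2, push U$ → (q_2, a, U$)
  ε-move, top U: go to q_1, push ε → (q_1, a, $)
  read a, top $: go to q_2, push U$ → (q_2, ε, U$)
  ε-move, top U: go to q_1, push ε → (q_1, ε, $)
All input consumed in state q_1 with stack $.

$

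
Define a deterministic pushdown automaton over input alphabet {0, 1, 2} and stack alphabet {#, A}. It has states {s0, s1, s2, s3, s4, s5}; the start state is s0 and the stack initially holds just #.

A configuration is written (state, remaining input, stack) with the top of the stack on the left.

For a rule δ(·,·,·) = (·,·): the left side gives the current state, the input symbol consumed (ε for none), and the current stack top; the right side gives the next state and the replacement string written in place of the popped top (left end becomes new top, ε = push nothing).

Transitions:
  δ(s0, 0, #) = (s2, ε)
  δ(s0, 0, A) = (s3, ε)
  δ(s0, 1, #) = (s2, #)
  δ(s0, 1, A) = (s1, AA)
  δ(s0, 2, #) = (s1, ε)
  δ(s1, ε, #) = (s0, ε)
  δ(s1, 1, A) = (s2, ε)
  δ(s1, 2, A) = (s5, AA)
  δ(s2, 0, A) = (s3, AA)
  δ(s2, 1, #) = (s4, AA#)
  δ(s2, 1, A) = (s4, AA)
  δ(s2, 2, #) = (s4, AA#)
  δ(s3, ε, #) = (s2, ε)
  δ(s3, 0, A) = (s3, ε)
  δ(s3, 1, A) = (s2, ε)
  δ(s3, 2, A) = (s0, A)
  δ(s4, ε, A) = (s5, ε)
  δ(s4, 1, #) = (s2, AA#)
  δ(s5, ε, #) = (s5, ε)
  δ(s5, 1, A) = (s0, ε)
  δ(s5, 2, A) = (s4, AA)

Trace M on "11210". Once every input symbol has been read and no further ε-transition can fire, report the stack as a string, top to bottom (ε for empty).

ε

(s0, 11210, #)
  read 1, top #: go to s2, push # → (s2, 1210, #)
  read 1, top #: go to s4, push AA# → (s4, 210, AA#)
  ε-move, top A: go to s5, push ε → (s5, 210, A#)
  read 2, top A: go to s4, push AA → (s4, 10, AA#)
  ε-move, top A: go to s5, push ε → (s5, 10, A#)
  read 1, top A: go to s0, push ε → (s0, 0, #)
  read 0, top #: go to s2, push ε → (s2, ε, ε)
All input consumed in state s2 with stack ε.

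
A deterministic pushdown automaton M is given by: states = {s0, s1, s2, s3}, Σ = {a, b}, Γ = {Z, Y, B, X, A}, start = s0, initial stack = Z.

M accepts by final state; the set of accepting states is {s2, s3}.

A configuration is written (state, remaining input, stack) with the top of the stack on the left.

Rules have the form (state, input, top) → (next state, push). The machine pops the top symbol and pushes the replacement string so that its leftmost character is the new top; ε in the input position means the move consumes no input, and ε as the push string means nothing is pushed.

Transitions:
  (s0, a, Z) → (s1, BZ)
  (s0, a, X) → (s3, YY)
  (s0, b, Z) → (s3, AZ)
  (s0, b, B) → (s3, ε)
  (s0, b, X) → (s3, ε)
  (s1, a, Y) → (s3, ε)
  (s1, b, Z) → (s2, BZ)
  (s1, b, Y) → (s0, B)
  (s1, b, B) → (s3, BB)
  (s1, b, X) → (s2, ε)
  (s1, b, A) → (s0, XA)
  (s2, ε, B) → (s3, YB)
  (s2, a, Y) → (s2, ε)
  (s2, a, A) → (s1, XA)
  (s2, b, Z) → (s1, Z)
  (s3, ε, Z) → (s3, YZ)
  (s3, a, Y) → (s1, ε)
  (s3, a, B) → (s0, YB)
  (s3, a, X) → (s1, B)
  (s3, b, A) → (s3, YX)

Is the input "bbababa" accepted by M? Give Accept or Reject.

Reject

(s0, bbababa, Z) ⊢ (s3, bababa, AZ) ⊢ (s3, ababa, YXZ) ⊢ (s1, baba, XZ) ⊢ (s2, aba, Z)
No transition applies at (s2, aba, Z); input not fully consumed.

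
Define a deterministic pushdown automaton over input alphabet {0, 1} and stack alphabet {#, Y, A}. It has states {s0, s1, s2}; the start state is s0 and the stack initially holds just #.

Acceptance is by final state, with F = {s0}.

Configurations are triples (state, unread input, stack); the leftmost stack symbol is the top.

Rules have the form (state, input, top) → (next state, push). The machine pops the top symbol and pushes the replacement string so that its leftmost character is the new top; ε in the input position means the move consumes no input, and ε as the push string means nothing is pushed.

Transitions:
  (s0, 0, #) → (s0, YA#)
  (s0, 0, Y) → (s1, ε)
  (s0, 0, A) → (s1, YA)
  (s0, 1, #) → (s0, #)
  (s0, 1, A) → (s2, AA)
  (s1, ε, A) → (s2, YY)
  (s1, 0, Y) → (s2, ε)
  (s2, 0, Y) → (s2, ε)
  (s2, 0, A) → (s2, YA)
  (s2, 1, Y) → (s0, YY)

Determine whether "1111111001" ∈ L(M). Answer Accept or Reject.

Accept

(s0, 1111111001, #) ⊢ (s0, 111111001, #) ⊢ (s0, 11111001, #) ⊢ (s0, 1111001, #) ⊢ (s0, 111001, #) ⊢ (s0, 11001, #) ⊢ (s0, 1001, #) ⊢ (s0, 001, #) ⊢ (s0, 01, YA#) ⊢ (s1, 1, A#) ⊢ (s2, 1, YY#) ⊢ (s0, ε, YYY#)
All input consumed; state s0 ∈ F.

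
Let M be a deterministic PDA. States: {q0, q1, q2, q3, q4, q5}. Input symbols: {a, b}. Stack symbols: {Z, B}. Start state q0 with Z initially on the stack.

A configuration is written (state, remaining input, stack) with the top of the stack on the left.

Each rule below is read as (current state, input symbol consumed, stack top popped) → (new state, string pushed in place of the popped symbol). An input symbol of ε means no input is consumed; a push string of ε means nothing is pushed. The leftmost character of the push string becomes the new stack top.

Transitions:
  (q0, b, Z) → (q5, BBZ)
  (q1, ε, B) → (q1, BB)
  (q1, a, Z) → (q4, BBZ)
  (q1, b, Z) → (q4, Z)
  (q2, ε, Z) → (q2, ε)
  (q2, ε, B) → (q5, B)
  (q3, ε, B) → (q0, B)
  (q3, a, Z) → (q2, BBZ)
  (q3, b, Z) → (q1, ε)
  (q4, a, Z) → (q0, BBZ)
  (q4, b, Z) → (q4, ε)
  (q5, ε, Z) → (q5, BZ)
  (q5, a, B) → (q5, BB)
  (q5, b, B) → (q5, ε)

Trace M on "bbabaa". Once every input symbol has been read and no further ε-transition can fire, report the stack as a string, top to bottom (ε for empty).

(q0, bbabaa, Z)
  read b, top Z: go to q5, push BBZ → (q5, babaa, BBZ)
  read b, top B: go to q5, push ε → (q5, abaa, BZ)
  read a, top B: go to q5, push BB → (q5, baa, BBZ)
  read b, top B: go to q5, push ε → (q5, aa, BZ)
  read a, top B: go to q5, push BB → (q5, a, BBZ)
  read a, top B: go to q5, push BB → (q5, ε, BBBZ)
All input consumed in state q5 with stack BBBZ.

BBBZ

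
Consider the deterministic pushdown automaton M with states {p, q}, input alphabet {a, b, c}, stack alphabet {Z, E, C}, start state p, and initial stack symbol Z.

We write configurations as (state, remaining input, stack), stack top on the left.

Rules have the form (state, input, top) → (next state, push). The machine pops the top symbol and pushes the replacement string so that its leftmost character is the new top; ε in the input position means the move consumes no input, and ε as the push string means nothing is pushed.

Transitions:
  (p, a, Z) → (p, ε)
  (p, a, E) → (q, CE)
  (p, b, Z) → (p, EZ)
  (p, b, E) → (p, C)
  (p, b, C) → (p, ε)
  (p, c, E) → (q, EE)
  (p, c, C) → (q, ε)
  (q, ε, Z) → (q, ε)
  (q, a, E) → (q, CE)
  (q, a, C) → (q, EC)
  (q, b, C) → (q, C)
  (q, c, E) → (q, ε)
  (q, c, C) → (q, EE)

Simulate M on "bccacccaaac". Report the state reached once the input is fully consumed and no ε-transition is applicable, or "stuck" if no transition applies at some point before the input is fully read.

(p, bccacccaaac, Z)
  read b, top Z: go to p, push EZ → (p, ccacccaaac, EZ)
  read c, top E: go to q, push EE → (q, cacccaaac, EEZ)
  read c, top E: go to q, push ε → (q, acccaaac, EZ)
  read a, top E: go to q, push CE → (q, cccaaac, CEZ)
  read c, top C: go to q, push EE → (q, ccaaac, EEEZ)
  read c, top E: go to q, push ε → (q, caaac, EEZ)
  read c, top E: go to q, push ε → (q, aaac, EZ)
  read a, top E: go to q, push CE → (q, aac, CEZ)
  read a, top C: go to q, push EC → (q, ac, ECEZ)
  read a, top E: go to q, push CE → (q, c, CECEZ)
  read c, top C: go to q, push EE → (q, ε, EEECEZ)
All input consumed; M is in state q.

q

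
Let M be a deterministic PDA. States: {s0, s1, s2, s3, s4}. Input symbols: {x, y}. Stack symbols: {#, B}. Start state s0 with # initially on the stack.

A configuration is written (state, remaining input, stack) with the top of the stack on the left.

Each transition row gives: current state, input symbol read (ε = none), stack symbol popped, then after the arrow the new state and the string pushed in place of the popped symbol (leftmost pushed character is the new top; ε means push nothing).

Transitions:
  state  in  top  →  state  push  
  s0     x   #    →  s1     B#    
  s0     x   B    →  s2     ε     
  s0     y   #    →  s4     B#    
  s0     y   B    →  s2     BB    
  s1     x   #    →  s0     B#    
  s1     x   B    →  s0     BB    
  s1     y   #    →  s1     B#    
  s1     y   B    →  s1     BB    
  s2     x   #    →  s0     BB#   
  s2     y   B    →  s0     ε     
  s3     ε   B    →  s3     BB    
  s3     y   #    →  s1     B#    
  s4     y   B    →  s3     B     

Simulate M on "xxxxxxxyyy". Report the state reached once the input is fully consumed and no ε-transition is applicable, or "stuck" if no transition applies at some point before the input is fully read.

(s0, xxxxxxxyyy, #) ⊢ (s1, xxxxxxyyy, B#) ⊢ (s0, xxxxxyyy, BB#) ⊢ (s2, xxxxyyy, B#)
No transition for (s2, x, top B); M blocks with input xxxxyyy remaining.

stuck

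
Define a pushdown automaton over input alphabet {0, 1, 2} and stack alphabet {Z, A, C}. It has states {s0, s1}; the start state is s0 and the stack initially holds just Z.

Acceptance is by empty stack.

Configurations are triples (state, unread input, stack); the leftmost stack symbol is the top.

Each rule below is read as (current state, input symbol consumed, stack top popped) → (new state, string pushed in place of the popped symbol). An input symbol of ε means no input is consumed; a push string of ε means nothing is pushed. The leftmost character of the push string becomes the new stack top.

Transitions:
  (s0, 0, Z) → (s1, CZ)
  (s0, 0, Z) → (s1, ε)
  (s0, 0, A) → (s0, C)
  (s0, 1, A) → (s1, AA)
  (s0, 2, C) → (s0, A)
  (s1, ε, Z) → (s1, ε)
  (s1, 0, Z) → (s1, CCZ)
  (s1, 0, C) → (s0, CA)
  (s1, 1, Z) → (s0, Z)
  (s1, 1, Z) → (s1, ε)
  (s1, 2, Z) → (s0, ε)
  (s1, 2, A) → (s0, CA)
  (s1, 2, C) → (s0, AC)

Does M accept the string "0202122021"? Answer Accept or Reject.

No computation consumes all input and empties the stack.

Reject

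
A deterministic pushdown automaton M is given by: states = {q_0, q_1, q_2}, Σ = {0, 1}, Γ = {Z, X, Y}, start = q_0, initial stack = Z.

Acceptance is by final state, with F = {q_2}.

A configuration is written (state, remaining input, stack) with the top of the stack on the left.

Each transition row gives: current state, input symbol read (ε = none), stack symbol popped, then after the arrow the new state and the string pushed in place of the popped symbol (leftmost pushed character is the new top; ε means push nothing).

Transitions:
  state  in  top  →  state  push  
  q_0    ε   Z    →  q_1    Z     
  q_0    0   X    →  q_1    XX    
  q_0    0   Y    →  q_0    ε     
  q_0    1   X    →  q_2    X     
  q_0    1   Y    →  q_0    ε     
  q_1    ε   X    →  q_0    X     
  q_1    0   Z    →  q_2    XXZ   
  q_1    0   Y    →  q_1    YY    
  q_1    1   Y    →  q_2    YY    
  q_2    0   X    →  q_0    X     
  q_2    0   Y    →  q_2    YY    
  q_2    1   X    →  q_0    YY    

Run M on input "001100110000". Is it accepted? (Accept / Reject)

(q_0, 001100110000, Z)
  ε-move, top Z: go to q_1, push Z → (q_1, 001100110000, Z)
  read 0, top Z: go to q_2, push XXZ → (q_2, 01100110000, XXZ)
  read 0, top X: go to q_0, push X → (q_0, 1100110000, XXZ)
  read 1, top X: go to q_2, push X → (q_2, 100110000, XXZ)
  read 1, top X: go to q_0, push YY → (q_0, 00110000, YYXZ)
  read 0, top Y: go to q_0, push ε → (q_0, 0110000, YXZ)
  read 0, top Y: go to q_0, push ε → (q_0, 110000, XZ)
  read 1, top X: go to q_2, push X → (q_2, 10000, XZ)
  read 1, top X: go to q_0, push YY → (q_0, 0000, YYZ)
  read 0, top Y: go to q_0, push ε → (q_0, 000, YZ)
  read 0, top Y: go to q_0, push ε → (q_0, 00, Z)
  ε-move, top Z: go to q_1, push Z → (q_1, 00, Z)
  read 0, top Z: go to q_2, push XXZ → (q_2, 0, XXZ)
  read 0, top X: go to q_0, push X → (q_0, ε, XXZ)
All input consumed; state q_0 ∉ F and no further ε-move applies.

Reject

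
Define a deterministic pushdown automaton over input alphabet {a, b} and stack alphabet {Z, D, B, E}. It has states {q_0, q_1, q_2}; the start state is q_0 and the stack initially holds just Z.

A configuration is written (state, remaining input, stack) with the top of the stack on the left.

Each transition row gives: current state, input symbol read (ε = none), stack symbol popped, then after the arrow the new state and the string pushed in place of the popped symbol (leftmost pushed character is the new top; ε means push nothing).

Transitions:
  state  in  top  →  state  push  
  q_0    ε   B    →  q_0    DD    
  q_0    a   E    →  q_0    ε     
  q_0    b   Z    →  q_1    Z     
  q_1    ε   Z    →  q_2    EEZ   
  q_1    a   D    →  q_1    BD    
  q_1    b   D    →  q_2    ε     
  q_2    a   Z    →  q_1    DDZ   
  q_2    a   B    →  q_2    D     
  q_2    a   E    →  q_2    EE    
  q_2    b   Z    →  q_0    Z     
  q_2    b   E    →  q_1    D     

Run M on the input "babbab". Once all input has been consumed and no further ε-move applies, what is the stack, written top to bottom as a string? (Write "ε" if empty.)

(q_0, babbab, Z)
  read b, top Z: go to q_1, push Z → (q_1, abbab, Z)
  ε-move, top Z: go to q_2, push EEZ → (q_2, abbab, EEZ)
  read a, top E: go to q_2, push EE → (q_2, bbab, EEEZ)
  read b, top E: go to q_1, push D → (q_1, bab, DEEZ)
  read b, top D: go to q_2, push ε → (q_2, ab, EEZ)
  read a, top E: go to q_2, push EE → (q_2, b, EEEZ)
  read b, top E: go to q_1, push D → (q_1, ε, DEEZ)
All input consumed in state q_1 with stack DEEZ.

DEEZ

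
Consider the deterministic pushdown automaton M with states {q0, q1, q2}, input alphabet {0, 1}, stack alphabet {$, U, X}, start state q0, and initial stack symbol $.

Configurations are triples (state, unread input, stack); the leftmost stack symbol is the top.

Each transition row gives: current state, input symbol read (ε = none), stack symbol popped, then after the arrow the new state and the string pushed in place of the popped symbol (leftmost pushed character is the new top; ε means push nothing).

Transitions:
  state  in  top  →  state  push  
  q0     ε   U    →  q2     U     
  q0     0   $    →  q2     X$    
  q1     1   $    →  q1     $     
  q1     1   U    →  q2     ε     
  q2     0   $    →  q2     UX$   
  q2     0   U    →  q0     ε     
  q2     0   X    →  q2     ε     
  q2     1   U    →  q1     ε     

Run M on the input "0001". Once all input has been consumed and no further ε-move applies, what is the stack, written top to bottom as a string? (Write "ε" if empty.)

X$

(q0, 0001, $)
  read 0, top $: go to q2, push X$ → (q2, 001, X$)
  read 0, top X: go to q2, push ε → (q2, 01, $)
  read 0, top $: go to q2, push UX$ → (q2, 1, UX$)
  read 1, top U: go to q1, push ε → (q1, ε, X$)
All input consumed in state q1 with stack X$.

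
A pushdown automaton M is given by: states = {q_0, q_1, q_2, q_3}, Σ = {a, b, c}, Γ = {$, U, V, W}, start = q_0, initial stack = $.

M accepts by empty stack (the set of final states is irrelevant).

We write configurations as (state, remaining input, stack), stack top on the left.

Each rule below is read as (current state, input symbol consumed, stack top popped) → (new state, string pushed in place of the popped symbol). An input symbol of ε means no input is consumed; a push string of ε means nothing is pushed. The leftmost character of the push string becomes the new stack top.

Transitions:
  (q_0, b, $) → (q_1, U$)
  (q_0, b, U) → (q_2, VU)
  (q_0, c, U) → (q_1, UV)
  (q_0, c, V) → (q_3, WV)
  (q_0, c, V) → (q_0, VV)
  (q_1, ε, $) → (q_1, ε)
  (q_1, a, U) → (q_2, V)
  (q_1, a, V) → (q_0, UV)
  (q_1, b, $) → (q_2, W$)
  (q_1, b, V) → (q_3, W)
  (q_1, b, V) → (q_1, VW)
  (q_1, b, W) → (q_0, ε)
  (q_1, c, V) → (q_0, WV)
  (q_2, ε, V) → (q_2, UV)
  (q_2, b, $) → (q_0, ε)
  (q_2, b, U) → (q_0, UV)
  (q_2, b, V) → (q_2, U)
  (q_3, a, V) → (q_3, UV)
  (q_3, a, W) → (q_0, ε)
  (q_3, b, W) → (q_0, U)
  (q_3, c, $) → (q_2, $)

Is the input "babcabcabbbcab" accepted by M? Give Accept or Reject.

No computation consumes all input and empties the stack.

Reject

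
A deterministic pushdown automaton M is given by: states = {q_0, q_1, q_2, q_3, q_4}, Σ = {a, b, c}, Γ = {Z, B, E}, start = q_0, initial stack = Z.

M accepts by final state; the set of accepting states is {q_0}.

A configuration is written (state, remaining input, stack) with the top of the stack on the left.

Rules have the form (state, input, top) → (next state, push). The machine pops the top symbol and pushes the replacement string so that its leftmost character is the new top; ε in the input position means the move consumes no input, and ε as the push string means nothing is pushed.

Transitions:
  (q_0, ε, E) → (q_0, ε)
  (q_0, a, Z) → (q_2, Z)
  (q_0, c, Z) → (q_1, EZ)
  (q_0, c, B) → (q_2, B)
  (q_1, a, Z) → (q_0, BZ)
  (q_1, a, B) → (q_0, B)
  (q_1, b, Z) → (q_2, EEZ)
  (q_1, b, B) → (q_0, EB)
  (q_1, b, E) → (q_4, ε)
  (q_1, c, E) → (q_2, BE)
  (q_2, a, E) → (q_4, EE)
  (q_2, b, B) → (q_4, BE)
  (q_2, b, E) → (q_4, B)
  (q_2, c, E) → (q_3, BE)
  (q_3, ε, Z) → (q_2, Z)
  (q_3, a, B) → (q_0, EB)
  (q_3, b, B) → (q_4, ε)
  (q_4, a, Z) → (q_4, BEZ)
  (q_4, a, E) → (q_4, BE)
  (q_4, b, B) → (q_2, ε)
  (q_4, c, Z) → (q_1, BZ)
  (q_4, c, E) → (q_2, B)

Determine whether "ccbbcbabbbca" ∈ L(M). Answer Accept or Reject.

(q_0, ccbbcbabbbca, Z)
  read c, top Z: go to q_1, push EZ → (q_1, cbbcbabbbca, EZ)
  read c, top E: go to q_2, push BE → (q_2, bbcbabbbca, BEZ)
  read b, top B: go to q_4, push BE → (q_4, bcbabbbca, BEEZ)
  read b, top B: go to q_2, push ε → (q_2, cbabbbca, EEZ)
  read c, top E: go to q_3, push BE → (q_3, babbbca, BEEZ)
  read b, top B: go to q_4, push ε → (q_4, abbbca, EEZ)
  read a, top E: go to q_4, push BE → (q_4, bbbca, BEEZ)
  read b, top B: go to q_2, push ε → (q_2, bbca, EEZ)
  read b, top E: go to q_4, push B → (q_4, bca, BEZ)
  read b, top B: go to q_2, push ε → (q_2, ca, EZ)
  read c, top E: go to q_3, push BE → (q_3, a, BEZ)
  read a, top B: go to q_0, push EB → (q_0, ε, EBEZ)
All input consumed; state q_0 ∈ F.

Accept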